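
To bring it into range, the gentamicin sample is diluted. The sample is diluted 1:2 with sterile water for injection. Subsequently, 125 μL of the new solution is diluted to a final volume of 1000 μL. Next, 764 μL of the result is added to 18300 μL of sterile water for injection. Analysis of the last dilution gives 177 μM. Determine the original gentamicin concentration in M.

Overall dilution factor = 2 × 8 × 24.95 = 399.
Original = 177 μM × 399 = 7.07 × 10⁴ μM = 0.0707 M.

0.0707 M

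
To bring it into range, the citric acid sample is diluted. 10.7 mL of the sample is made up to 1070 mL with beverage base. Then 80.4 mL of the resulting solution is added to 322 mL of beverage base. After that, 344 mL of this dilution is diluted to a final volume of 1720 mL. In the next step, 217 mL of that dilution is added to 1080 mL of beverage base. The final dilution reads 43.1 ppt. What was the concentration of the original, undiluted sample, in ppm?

Overall dilution factor = 100 × 5.005 × 5 × 5.977 = 1.50 × 10⁴.
Original = 43.1 ppt × 1.50 × 10⁴ = 6.45 × 10⁵ ppt = 0.645 ppm.

0.645 ppm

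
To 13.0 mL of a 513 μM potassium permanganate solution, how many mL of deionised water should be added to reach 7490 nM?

877 mL

7490 nM = 7.49 μM.
V₂ = C₁V₁/C₂ = 513 × 13.0 / 7.49 = 890 mL.
Diluent to add = V₂ − V₁ = 890 − 13.0 = 877 mL.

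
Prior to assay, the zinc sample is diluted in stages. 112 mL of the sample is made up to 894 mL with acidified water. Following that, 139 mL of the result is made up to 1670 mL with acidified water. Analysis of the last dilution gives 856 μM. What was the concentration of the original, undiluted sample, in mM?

Overall dilution factor = 7.982 × 12.01 = 95.9.
Original = 856 μM × 95.9 = 8.21 × 10⁴ μM = 82.1 mM.

82.1 mM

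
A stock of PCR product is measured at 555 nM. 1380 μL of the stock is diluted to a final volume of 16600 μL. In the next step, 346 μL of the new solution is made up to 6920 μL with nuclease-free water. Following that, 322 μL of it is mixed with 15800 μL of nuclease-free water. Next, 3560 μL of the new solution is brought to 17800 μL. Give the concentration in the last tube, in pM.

Overall dilution factor = 12.03 × 20 × 50.07 × 5 = 6.02 × 10⁴.
555 nM / 6.02 × 10⁴ = 9.22 × 10⁻³ nM = 9.22 pM.

9.22 pM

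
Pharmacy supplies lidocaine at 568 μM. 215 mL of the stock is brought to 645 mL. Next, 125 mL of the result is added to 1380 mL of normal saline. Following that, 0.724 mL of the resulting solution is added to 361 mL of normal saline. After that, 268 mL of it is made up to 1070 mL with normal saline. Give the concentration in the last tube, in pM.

Overall dilution factor = 3 × 12.04 × 499.6 × 3.993 = 7.21 × 10⁴.
568 μM / 7.21 × 10⁴ = 7.88 × 10⁻³ μM = 7880 pM.

7880 pM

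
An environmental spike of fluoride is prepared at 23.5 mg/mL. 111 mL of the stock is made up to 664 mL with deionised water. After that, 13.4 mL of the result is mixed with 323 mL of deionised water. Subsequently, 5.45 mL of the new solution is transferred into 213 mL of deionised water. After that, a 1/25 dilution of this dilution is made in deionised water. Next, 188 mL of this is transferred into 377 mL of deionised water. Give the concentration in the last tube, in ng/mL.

Overall dilution factor = 5.982 × 25.10 × 40.08 × 25 × 3.005 = 4.52 × 10⁵.
23.5 mg/mL / 4.52 × 10⁵ = 5.20 × 10⁻⁵ mg/mL = 52.0 ng/mL.

52.0 ng/mL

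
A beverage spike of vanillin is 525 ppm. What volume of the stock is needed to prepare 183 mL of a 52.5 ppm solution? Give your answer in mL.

V₁ = C₂V₂/C₁ = 52.5 × 183 / 525 = 18.3 mL.

18.3 mL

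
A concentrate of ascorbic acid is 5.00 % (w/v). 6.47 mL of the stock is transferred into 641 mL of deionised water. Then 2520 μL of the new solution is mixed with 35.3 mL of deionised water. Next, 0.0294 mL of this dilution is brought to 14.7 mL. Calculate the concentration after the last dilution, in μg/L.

Overall dilution factor = 100.1 × 15.01 × 500 = 7.51 × 10⁵.
5.00 % (w/v) / 7.51 × 10⁵ = 6.66 × 10⁻⁶ % (w/v) = 66.6 μg/L.

66.6 μg/L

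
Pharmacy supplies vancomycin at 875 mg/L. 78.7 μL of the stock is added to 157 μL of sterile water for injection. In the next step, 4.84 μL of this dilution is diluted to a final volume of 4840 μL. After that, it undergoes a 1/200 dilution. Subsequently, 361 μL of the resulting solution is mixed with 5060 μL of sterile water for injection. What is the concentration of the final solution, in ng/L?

Overall dilution factor = 2.995 × 1000 × 200 × 15.02 = 8.99 × 10⁶.
875 mg/L / 8.99 × 10⁶ = 9.73 × 10⁻⁵ mg/L = 97.3 ng/L.

97.3 ng/L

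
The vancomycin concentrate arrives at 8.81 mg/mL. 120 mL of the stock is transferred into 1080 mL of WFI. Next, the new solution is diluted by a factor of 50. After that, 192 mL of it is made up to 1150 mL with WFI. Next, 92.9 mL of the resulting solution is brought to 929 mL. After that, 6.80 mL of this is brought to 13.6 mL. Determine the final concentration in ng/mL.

Overall dilution factor = 10 × 50 × 5.990 × 10 × 2 = 5.99 × 10⁴.
8.81 mg/mL / 5.99 × 10⁴ = 1.47 × 10⁻⁴ mg/mL = 147 ng/mL.

147 ng/mL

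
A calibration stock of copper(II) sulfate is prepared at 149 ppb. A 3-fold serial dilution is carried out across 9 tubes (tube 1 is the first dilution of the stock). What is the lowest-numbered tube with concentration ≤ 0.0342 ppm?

tube 2

Tube n has concentration 149 ppb / 3ⁿ.
Need 3ⁿ ≥ 149 ppb / 0.0342 ppm = 4.36, so n ≥ 1.34.
First such tube: n = 2.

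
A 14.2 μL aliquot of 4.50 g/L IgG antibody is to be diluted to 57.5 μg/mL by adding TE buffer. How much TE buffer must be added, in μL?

57.5 μg/mL = 0.0575 g/L.
V₂ = C₁V₁/C₂ = 4.50 × 14.2 / 0.0575 = 1111 μL.
Diluent to add = V₂ − V₁ = 1111 − 14.2 = 1100 μL.

1100 μL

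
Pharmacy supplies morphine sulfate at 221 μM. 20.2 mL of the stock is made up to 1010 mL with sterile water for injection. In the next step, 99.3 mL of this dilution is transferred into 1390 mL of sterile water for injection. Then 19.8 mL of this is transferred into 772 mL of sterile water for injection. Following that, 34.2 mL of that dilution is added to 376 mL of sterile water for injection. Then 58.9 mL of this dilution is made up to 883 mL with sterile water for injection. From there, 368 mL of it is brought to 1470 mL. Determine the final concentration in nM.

0.0103 nM

Overall dilution factor = 50 × 15.00 × 39.99 × 11.99 × 14.99 × 3.995 = 2.15 × 10⁷.
221 μM / 2.15 × 10⁷ = 1.03 × 10⁻⁵ μM = 0.0103 nM.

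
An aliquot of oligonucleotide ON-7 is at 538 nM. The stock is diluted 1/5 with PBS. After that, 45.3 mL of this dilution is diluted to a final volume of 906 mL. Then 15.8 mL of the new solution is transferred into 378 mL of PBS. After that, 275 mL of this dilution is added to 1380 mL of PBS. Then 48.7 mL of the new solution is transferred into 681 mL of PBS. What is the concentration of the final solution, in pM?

Overall dilution factor = 5 × 20 × 24.92 × 6.018 × 14.98 = 2.25 × 10⁵.
538 nM / 2.25 × 10⁵ = 2.39 × 10⁻³ nM = 2.39 pM.

2.39 pM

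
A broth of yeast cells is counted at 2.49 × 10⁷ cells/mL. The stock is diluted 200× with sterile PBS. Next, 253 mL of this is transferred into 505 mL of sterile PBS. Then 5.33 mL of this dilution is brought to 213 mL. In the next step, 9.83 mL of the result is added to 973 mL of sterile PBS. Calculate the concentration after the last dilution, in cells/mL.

10.4 cells/mL

Overall dilution factor = 200 × 2.996 × 39.96 × 99.98 = 2.39 × 10⁶.
2.49 × 10⁷ cells/mL / 2.39 × 10⁶ = 10.4 cells/mL.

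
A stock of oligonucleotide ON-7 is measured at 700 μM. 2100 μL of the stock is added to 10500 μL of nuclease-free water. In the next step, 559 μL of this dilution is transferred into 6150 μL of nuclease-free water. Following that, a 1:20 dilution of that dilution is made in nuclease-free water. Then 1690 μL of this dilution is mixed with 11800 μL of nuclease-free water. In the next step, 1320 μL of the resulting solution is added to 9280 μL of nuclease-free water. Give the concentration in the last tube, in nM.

Overall dilution factor = 6 × 12.00 × 20 × 7.982 × 8.030 = 9.23 × 10⁴.
700 μM / 9.23 × 10⁴ = 7.58 × 10⁻³ μM = 7.58 nM.

7.58 nM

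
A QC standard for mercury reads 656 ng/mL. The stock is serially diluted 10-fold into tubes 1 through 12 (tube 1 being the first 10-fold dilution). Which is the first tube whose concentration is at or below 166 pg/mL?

Tube n has concentration 656 ng/mL / 10ⁿ.
Need 10ⁿ ≥ 656 ng/mL / 166 pg/mL = 3952, so n ≥ 3.60.
First such tube: n = 4.

tube 4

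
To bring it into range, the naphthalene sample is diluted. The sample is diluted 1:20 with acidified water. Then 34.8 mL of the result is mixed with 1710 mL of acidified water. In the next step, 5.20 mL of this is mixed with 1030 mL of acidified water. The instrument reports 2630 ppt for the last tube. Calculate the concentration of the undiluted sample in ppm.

Overall dilution factor = 20 × 50.14 × 199.1 = 2.00 × 10⁵.
Original = 2630 ppt × 2.00 × 10⁵ = 5.25 × 10⁸ ppt = 525 ppm.

525 ppm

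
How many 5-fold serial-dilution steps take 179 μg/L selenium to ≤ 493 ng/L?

4

Need 5ⁿ ≥ 363, so n ≥ log(363)/log(5) = 3.66.
Minimum whole steps: n = 4.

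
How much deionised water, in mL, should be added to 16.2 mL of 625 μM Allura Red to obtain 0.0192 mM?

511 mL

0.0192 mM = 19.2 μM.
V₂ = C₁V₁/C₂ = 625 × 16.2 / 19.2 = 527 mL.
Diluent to add = V₂ − V₁ = 527 − 16.2 = 511 mL.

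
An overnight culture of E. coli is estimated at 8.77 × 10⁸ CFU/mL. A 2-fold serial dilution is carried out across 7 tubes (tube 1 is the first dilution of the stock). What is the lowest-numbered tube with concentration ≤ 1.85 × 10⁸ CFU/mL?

tube 3

Tube n has concentration 8.77 × 10⁸ CFU/mL / 2ⁿ.
Need 2ⁿ ≥ 8.77 × 10⁸ CFU/mL / 1.85 × 10⁸ CFU/mL = 4.74, so n ≥ 2.25.
First such tube: n = 3.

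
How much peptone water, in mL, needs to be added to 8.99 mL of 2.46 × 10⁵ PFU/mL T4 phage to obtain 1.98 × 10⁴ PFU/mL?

V₂ = C₁V₁/C₂ = 2.46 × 10⁵ × 8.99 / 1.98 × 10⁴ = 112 mL.
Diluent to add = V₂ − V₁ = 112 − 8.99 = 103 mL.

103 mL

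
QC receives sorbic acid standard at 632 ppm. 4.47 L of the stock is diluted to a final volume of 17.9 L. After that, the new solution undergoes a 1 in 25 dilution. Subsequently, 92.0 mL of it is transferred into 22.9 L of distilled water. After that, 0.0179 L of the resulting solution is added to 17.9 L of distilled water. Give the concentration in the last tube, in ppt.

25.2 ppt

Overall dilution factor = 4.004 × 25 × 249.9 × 1001 = 2.50 × 10⁷.
632 ppm / 2.50 × 10⁷ = 2.52 × 10⁻⁵ ppm = 25.2 ppt.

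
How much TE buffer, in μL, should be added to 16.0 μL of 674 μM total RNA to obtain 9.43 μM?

V₂ = C₁V₁/C₂ = 674 × 16.0 / 9.43 = 1144 μL.
Diluent to add = V₂ − V₁ = 1144 − 16.0 = 1130 μL.

1130 μL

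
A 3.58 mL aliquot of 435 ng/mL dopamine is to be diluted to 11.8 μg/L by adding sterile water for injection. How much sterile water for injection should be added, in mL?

128 mL

11.8 μg/L = 11.8 ng/mL.
V₂ = C₁V₁/C₂ = 435 × 3.58 / 11.8 = 132 mL.
Diluent to add = V₂ − V₁ = 132 − 3.58 = 128 mL.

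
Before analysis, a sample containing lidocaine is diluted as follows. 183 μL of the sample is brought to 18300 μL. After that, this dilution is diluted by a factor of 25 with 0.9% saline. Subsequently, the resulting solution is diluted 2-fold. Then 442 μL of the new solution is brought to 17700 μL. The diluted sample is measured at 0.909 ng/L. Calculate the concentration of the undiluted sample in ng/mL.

Overall dilution factor = 100 × 25 × 2 × 40.05 = 2.00 × 10⁵.
Original = 0.909 ng/L × 2.00 × 10⁵ = 1.82 × 10⁵ ng/L = 182 ng/mL.

182 ng/mL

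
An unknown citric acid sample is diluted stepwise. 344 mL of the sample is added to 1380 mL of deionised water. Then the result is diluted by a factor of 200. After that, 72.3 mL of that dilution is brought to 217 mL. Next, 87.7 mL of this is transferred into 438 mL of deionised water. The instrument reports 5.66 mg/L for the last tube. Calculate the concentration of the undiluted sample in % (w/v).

10.2 % (w/v)

Overall dilution factor = 5.012 × 200 × 3.001 × 5.994 = 1.80 × 10⁴.
Original = 5.66 mg/L × 1.80 × 10⁴ = 1.02 × 10⁵ mg/L = 10.2 % (w/v).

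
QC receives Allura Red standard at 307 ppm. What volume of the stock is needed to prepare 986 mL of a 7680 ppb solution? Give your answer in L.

0.0247 L

7680 ppb = 7.68 ppm.
V₁ = C₂V₂/C₁ = 7.68 × 986 / 307 = 24.7 mL = 0.0247 L.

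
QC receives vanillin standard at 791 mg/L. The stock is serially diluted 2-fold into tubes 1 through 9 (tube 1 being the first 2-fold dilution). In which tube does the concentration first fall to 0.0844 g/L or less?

Tube n has concentration 791 mg/L / 2ⁿ.
Need 2ⁿ ≥ 791 mg/L / 0.0844 g/L = 9.37, so n ≥ 3.23.
First such tube: n = 4.

tube 4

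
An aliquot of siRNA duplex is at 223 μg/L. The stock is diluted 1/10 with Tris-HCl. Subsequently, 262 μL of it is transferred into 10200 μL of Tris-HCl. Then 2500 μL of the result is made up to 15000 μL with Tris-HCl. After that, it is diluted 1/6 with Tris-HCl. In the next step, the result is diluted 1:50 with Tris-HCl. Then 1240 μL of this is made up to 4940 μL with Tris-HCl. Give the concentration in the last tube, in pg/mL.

0.0779 pg/mL

Overall dilution factor = 10 × 39.93 × 6 × 6 × 50 × 3.984 = 2.86 × 10⁶.
223 μg/L / 2.86 × 10⁶ = 7.79 × 10⁻⁵ μg/L = 0.0779 pg/mL.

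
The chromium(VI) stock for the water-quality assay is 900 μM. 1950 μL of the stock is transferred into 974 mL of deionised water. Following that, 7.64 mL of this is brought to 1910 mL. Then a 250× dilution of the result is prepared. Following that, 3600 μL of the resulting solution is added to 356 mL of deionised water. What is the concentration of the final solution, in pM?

Overall dilution factor = 500.5 × 250 × 250 × 99.89 = 3.12 × 10⁹.
900 μM / 3.12 × 10⁹ = 2.88 × 10⁻⁷ μM = 0.288 pM.

0.288 pM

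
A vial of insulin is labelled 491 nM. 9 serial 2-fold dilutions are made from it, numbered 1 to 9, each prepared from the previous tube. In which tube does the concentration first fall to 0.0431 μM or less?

Tube n has concentration 491 nM / 2ⁿ.
Need 2ⁿ ≥ 491 nM / 0.0431 μM = 11.4, so n ≥ 3.51.
First such tube: n = 4.

tube 4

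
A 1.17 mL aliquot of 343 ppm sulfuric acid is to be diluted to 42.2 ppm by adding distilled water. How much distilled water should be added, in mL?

V₂ = C₁V₁/C₂ = 343 × 1.17 / 42.2 = 9.51 mL.
Diluent to add = V₂ − V₁ = 9.51 − 1.17 = 8.34 mL.

8.34 mL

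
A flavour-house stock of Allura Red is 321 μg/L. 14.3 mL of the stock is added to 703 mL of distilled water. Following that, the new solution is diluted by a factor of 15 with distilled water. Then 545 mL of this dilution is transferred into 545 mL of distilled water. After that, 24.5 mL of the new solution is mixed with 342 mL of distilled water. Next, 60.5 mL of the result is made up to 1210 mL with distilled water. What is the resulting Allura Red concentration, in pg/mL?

Overall dilution factor = 50.16 × 15 × 2 × 14.96 × 20 = 4.50 × 10⁵.
321 μg/L / 4.50 × 10⁵ = 7.13 × 10⁻⁴ μg/L = 0.713 pg/mL.

0.713 pg/mL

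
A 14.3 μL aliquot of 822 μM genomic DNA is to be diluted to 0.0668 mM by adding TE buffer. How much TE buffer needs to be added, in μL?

0.0668 mM = 66.8 μM.
V₂ = C₁V₁/C₂ = 822 × 14.3 / 66.8 = 176 μL.
Diluent to add = V₂ − V₁ = 176 − 14.3 = 162 μL.

162 μL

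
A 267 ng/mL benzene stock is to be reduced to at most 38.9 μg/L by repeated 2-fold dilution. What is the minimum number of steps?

Need 2ⁿ ≥ 6.86, so n ≥ log(6.86)/log(2) = 2.78.
Minimum whole steps: n = 3.

3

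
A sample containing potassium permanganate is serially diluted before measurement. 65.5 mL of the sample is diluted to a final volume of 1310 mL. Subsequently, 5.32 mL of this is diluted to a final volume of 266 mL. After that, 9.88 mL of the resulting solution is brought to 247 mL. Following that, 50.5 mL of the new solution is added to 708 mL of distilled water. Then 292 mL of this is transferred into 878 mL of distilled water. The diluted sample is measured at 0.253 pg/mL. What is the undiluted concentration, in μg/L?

Overall dilution factor = 20 × 50 × 25 × 15.02 × 4.007 = 1.50 × 10⁶.
Original = 0.253 pg/mL × 1.50 × 10⁶ = 3.81 × 10⁵ pg/mL = 381 μg/L.

381 μg/L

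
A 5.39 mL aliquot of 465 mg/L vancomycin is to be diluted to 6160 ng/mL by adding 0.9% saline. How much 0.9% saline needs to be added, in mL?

401 mL

6160 ng/mL = 6.16 mg/L.
V₂ = C₁V₁/C₂ = 465 × 5.39 / 6.16 = 407 mL.
Diluent to add = V₂ − V₁ = 407 − 5.39 = 401 mL.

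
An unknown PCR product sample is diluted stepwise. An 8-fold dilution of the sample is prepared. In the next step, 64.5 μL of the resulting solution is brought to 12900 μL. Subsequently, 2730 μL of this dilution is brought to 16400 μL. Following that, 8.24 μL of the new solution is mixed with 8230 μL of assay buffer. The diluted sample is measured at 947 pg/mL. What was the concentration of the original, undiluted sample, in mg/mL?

Overall dilution factor = 8 × 200 × 6.007 × 999.8 = 9.61 × 10⁶.
Original = 947 pg/mL × 9.61 × 10⁶ = 9.10 × 10⁹ pg/mL = 9.10 mg/mL.

9.10 mg/mL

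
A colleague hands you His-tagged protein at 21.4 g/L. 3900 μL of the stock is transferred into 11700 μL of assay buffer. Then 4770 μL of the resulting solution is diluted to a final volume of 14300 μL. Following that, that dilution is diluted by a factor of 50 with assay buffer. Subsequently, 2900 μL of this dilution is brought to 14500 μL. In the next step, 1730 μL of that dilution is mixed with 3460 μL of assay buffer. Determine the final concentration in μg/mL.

2.38 μg/mL

Overall dilution factor = 4 × 2.998 × 50 × 5 × 3 = 8994.
21.4 g/L / 8994 = 2.38 × 10⁻³ g/L = 2.38 μg/mL.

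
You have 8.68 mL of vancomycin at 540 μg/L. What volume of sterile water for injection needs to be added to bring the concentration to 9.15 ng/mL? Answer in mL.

9.15 ng/mL = 9.15 μg/L.
V₂ = C₁V₁/C₂ = 540 × 8.68 / 9.15 = 512 mL.
Diluent to add = V₂ − V₁ = 512 − 8.68 = 504 mL.

504 mL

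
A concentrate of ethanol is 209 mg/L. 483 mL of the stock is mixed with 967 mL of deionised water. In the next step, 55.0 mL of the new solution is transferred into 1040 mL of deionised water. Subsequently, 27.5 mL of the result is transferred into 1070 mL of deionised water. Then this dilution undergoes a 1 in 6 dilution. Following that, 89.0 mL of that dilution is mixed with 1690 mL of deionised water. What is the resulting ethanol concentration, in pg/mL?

Overall dilution factor = 3.002 × 19.91 × 39.91 × 6 × 19.99 = 2.86 × 10⁵.
209 mg/L / 2.86 × 10⁵ = 7.31 × 10⁻⁴ mg/L = 731 pg/mL.

731 pg/mL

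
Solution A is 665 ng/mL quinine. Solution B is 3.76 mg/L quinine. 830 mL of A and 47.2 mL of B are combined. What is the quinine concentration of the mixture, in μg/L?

832 μg/L

C_B = 3.76 mg/L = 3760 ng/mL.
C_mix = (C_A·V_A + C_B·V_B)/(V_A + V_B) = (665×830 + 3760×47.2) / 877.2 = 832 ng/mL = 832 μg/L.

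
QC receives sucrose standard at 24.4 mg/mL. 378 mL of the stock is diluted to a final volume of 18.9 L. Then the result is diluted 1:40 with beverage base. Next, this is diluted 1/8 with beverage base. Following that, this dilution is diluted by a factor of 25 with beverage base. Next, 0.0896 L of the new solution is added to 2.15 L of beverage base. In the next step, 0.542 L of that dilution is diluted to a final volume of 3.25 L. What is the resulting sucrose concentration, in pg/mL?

407 pg/mL

Overall dilution factor = 50 × 40 × 8 × 25 × 25.00 × 5.996 = 6.00 × 10⁷.
24.4 mg/mL / 6.00 × 10⁷ = 4.07 × 10⁻⁷ mg/mL = 407 pg/mL.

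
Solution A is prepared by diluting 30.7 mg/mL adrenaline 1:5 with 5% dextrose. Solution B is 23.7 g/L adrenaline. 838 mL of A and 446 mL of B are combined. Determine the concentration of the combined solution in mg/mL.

C_A = 30.7 mg/mL / 5 = 6.14 mg/mL.
C_B = 23.7 g/L = 23.7 mg/mL.
C_mix = (C_A·V_A + C_B·V_B)/(V_A + V_B) = (6.14×838 + 23.7×446) / 1284 = 12.2 mg/mL.

12.2 mg/mL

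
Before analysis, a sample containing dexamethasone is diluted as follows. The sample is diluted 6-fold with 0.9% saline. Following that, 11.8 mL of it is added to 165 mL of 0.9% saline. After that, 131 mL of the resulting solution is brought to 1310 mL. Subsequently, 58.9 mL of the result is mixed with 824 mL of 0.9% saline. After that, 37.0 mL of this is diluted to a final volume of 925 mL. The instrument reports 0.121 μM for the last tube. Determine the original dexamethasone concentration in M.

Overall dilution factor = 6 × 14.98 × 10 × 14.99 × 25 = 3.37 × 10⁵.
Original = 0.121 μM × 3.37 × 10⁵ = 4.08 × 10⁴ μM = 0.0408 M.

0.0408 M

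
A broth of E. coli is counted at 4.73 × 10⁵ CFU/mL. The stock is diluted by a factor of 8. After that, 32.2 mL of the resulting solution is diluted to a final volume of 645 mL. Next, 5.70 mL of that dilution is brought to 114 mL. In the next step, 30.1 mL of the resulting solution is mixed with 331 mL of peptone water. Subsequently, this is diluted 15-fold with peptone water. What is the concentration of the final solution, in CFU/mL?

Overall dilution factor = 8 × 20.03 × 20 × 12.00 × 15 = 5.77 × 10⁵.
4.73 × 10⁵ CFU/mL / 5.77 × 10⁵ = 0.820 CFU/mL.

0.820 CFU/mL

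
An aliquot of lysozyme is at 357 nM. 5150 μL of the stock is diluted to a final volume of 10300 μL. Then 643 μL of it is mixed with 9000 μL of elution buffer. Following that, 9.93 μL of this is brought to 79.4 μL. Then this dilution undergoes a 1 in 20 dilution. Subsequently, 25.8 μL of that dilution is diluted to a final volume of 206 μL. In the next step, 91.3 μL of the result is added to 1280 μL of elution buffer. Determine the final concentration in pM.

Overall dilution factor = 2 × 15.00 × 7.996 × 20 × 7.984 × 15.02 = 5.75 × 10⁵.
357 nM / 5.75 × 10⁵ = 6.21 × 10⁻⁴ nM = 0.621 pM.

0.621 pM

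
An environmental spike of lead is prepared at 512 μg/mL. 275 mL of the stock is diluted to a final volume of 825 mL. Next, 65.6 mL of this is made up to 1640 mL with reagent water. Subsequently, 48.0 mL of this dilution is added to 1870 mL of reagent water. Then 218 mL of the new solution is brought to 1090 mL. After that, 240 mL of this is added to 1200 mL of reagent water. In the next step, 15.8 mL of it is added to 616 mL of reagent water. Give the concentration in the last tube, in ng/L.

142 ng/L

Overall dilution factor = 3 × 25 × 39.96 × 5 × 6 × 39.99 = 3.60 × 10⁶.
512 μg/mL / 3.60 × 10⁶ = 1.42 × 10⁻⁴ μg/mL = 142 ng/L.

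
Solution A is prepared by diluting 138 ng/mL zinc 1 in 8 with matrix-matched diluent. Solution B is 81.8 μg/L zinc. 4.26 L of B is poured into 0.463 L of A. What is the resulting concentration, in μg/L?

75.5 μg/L

C_A = 138 ng/mL / 8 = 17.2 ng/mL.
C_B = 81.8 μg/L = 81.8 ng/mL.
C_mix = (C_A·V_A + C_B·V_B)/(V_A + V_B) = (17.2×0.463 + 81.8×4.26) / 4.723 = 75.5 ng/mL = 75.5 μg/L.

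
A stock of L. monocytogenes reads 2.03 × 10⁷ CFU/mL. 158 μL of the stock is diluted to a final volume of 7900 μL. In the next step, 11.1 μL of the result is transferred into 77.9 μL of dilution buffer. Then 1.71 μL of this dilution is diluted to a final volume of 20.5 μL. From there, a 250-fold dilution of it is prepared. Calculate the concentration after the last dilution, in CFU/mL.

16.9 CFU/mL

Overall dilution factor = 50 × 8.018 × 11.99 × 250 = 1.20 × 10⁶.
2.03 × 10⁷ CFU/mL / 1.20 × 10⁶ = 16.9 CFU/mL.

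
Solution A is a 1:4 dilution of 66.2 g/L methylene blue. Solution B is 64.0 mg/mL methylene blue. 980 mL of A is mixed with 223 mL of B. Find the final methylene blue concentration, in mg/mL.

25.3 mg/mL

C_A = 66.2 g/L / 4 = 16.6 g/L.
C_B = 64.0 mg/mL = 64.0 g/L.
C_mix = (C_A·V_A + C_B·V_B)/(V_A + V_B) = (16.6×980 + 64.0×223) / 1203 = 25.3 g/L = 25.3 mg/mL.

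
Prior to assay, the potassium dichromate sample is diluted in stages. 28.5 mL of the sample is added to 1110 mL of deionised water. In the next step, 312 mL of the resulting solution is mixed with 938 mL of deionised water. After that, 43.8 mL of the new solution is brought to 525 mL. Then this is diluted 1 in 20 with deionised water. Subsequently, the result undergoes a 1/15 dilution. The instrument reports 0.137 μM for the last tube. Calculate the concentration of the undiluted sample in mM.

Overall dilution factor = 39.95 × 4.006 × 11.99 × 20 × 15 = 5.76 × 10⁵.
Original = 0.137 μM × 5.76 × 10⁵ = 7.88 × 10⁴ μM = 78.8 mM.

78.8 mM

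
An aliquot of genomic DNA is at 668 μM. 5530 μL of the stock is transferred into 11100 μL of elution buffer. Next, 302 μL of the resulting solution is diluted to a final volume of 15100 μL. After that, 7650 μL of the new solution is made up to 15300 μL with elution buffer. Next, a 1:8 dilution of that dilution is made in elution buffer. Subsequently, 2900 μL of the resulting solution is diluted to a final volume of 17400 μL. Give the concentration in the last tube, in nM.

Overall dilution factor = 3.007 × 50 × 2 × 8 × 6 = 1.44 × 10⁴.
668 μM / 1.44 × 10⁴ = 0.0463 μM = 46.3 nM.

46.3 nM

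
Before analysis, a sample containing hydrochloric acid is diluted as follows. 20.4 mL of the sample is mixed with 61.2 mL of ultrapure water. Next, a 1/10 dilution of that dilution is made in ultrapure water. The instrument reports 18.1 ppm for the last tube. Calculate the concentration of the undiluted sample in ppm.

Overall dilution factor = 4 × 10 = 40.0.
Original = 18.1 ppm × 40.0 = 724 ppm.

724 ppm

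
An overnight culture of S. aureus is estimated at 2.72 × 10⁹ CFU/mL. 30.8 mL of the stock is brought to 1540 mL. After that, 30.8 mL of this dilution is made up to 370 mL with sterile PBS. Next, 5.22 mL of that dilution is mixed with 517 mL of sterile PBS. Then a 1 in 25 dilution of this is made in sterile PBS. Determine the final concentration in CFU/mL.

Overall dilution factor = 50 × 12.01 × 100.0 × 25 = 1.50 × 10⁶.
2.72 × 10⁹ CFU/mL / 1.50 × 10⁶ = 1810 CFU/mL.

1810 CFU/mL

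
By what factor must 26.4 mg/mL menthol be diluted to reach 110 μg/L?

2.40 × 10⁵

Factor = C₀/C_target = 26.4 mg/mL / 110 μg/L = 2.40 × 10⁵.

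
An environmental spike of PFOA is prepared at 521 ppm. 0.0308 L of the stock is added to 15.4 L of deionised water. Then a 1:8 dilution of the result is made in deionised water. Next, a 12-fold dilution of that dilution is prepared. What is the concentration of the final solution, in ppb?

10.8 ppb

Overall dilution factor = 501 × 8 × 12 = 4.81 × 10⁴.
521 ppm / 4.81 × 10⁴ = 0.0108 ppm = 10.8 ppb.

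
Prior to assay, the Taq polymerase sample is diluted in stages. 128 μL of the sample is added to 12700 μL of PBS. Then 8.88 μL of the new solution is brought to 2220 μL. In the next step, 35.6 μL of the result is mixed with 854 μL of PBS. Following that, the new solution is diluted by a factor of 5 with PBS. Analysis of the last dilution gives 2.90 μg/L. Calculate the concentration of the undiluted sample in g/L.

Overall dilution factor = 100.2 × 250 × 24.99 × 5 = 3.13 × 10⁶.
Original = 2.90 μg/L × 3.13 × 10⁶ = 9.08 × 10⁶ μg/L = 9.08 g/L.

9.08 g/L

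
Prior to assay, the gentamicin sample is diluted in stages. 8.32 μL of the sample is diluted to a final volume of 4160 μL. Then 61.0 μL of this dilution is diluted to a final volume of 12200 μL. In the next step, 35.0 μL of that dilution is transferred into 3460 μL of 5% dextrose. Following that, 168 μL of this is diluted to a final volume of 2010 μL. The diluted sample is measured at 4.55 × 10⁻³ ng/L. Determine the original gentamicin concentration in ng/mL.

Overall dilution factor = 500 × 200 × 99.86 × 11.96 = 1.19 × 10⁸.
Original = 4.55 × 10⁻³ ng/L × 1.19 × 10⁸ = 5.44 × 10⁵ ng/L = 544 ng/mL.

544 ng/mL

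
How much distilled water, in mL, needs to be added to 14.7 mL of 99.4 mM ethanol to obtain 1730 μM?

830 mL

1730 μM = 1.73 mM.
V₂ = C₁V₁/C₂ = 99.4 × 14.7 / 1.73 = 845 mL.
Diluent to add = V₂ − V₁ = 845 − 14.7 = 830 mL.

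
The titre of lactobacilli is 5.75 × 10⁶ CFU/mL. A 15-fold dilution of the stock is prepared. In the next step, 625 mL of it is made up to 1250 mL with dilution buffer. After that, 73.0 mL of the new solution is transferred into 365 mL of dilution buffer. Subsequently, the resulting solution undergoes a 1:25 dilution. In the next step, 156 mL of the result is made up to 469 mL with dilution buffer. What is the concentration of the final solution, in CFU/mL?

Overall dilution factor = 15 × 2 × 6 × 25 × 3.006 = 1.35 × 10⁴.
5.75 × 10⁶ CFU/mL / 1.35 × 10⁴ = 425 CFU/mL.

425 CFU/mL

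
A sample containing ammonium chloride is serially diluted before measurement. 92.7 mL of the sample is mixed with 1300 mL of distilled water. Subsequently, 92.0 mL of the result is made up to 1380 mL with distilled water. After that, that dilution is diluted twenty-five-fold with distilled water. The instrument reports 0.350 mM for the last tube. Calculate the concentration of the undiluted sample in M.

1.97 M

Overall dilution factor = 15.02 × 15 × 25 = 5634.
Original = 0.350 mM × 5634 = 1972 mM = 1.97 M.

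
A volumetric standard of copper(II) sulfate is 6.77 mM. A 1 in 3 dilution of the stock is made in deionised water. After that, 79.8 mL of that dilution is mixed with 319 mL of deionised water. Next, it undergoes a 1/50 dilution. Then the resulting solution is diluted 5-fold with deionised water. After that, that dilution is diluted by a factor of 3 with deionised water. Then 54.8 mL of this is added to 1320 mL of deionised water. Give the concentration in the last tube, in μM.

0.0240 μM

Overall dilution factor = 3 × 4.997 × 50 × 5 × 3 × 25.09 = 2.82 × 10⁵.
6.77 mM / 2.82 × 10⁵ = 2.40 × 10⁻⁵ mM = 0.0240 μM.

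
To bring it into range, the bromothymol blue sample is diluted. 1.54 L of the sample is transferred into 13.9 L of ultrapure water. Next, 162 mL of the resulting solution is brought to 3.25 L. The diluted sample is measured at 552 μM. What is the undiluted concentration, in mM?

Overall dilution factor = 10.03 × 20.06 = 201.
Original = 552 μM × 201 = 1.11 × 10⁵ μM = 111 mM.

111 mM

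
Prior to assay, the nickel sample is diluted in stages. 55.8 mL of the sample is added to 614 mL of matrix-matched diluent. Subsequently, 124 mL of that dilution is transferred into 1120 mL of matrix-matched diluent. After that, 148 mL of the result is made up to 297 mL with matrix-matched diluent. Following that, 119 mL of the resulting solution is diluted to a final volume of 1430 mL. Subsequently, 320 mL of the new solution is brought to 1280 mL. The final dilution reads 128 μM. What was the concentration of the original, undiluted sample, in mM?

1490 mM

Overall dilution factor = 12.00 × 10.03 × 2.007 × 12.02 × 4 = 1.16 × 10⁴.
Original = 128 μM × 1.16 × 10⁴ = 1.49 × 10⁶ μM = 1490 mM.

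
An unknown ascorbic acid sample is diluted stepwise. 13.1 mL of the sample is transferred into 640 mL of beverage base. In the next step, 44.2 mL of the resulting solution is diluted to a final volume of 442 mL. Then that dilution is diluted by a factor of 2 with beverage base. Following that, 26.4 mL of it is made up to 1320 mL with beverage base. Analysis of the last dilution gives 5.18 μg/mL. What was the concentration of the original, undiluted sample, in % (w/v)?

Overall dilution factor = 49.85 × 10 × 2 × 50 = 4.99 × 10⁴.
Original = 5.18 μg/mL × 4.99 × 10⁴ = 2.58 × 10⁵ μg/mL = 25.8 % (w/v).

25.8 % (w/v)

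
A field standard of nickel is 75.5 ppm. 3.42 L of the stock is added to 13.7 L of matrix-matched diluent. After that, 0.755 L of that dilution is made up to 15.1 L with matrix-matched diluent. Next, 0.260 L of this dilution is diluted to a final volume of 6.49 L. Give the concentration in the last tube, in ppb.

Overall dilution factor = 5.006 × 20 × 24.96 = 2499.
75.5 ppm / 2499 = 0.0302 ppm = 30.2 ppb.

30.2 ppb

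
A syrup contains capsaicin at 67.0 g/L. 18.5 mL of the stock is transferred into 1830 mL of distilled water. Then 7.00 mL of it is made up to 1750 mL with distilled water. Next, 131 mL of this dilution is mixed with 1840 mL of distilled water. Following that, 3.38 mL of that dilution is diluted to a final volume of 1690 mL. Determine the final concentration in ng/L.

357 ng/L

Overall dilution factor = 99.92 × 250 × 15.05 × 500 = 1.88 × 10⁸.
67.0 g/L / 1.88 × 10⁸ = 3.57 × 10⁻⁷ g/L = 357 ng/L.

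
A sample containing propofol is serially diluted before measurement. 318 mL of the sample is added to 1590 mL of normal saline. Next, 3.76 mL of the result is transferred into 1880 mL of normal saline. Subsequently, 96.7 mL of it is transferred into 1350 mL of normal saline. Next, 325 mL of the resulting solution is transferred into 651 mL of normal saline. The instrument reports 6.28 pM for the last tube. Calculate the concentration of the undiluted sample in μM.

Overall dilution factor = 6 × 501 × 14.96 × 3.003 = 1.35 × 10⁵.
Original = 6.28 pM × 1.35 × 10⁵ = 8.48 × 10⁵ pM = 0.848 μM.

0.848 μM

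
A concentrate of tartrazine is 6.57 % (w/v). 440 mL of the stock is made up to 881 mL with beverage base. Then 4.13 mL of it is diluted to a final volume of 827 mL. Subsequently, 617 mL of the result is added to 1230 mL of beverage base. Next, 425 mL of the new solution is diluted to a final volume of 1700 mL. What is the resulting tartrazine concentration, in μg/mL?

13.7 μg/mL

Overall dilution factor = 2.002 × 200.2 × 2.994 × 4 = 4801.
6.57 % (w/v) / 4801 = 1.37 × 10⁻³ % (w/v) = 13.7 μg/mL.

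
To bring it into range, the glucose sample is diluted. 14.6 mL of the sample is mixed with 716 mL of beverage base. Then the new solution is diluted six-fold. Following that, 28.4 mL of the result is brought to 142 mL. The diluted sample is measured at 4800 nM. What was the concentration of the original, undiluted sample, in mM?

7.21 mM

Overall dilution factor = 50.04 × 6 × 5 = 1501.
Original = 4800 nM × 1501 = 7.21 × 10⁶ nM = 7.21 mM.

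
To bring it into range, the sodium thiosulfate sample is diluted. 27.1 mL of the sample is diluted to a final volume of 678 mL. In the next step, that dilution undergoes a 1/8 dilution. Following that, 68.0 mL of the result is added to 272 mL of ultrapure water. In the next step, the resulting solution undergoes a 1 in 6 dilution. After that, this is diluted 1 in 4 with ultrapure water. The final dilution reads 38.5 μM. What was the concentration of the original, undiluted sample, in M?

Overall dilution factor = 25.02 × 8 × 5 × 6 × 4 = 2.40 × 10⁴.
Original = 38.5 μM × 2.40 × 10⁴ = 9.25 × 10⁵ μM = 0.925 M.

0.925 M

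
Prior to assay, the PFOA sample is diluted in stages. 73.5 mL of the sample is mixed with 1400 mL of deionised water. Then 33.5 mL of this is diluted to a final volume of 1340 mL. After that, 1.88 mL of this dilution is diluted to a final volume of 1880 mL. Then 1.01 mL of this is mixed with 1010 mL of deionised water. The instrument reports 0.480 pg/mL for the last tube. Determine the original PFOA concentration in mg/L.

385 mg/L

Overall dilution factor = 20.05 × 40 × 1000 × 1001 = 8.03 × 10⁸.
Original = 0.480 pg/mL × 8.03 × 10⁸ = 3.85 × 10⁸ pg/mL = 385 mg/L.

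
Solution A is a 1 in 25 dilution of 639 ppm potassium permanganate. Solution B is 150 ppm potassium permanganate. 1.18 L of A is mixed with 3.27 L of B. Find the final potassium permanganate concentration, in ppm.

C_A = 639 ppm / 25 = 25.6 ppm.
C_mix = (C_A·V_A + C_B·V_B)/(V_A + V_B) = (25.6×1.18 + 150×3.27) / 4.450 = 117 ppm.

117 ppm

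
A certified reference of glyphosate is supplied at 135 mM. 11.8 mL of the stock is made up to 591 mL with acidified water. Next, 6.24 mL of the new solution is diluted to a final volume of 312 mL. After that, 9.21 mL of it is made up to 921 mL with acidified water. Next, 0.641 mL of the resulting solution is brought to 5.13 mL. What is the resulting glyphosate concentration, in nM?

67.4 nM

Overall dilution factor = 50.08 × 50 × 100 × 8.003 = 2.00 × 10⁶.
135 mM / 2.00 × 10⁶ = 6.74 × 10⁻⁵ mM = 67.4 nM.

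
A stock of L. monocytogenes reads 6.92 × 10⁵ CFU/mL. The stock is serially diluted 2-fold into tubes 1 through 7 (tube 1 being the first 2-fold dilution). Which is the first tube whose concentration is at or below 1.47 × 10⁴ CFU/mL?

tube 6

Tube n has concentration 6.92 × 10⁵ CFU/mL / 2ⁿ.
Need 2ⁿ ≥ 6.92 × 10⁵ CFU/mL / 1.47 × 10⁴ CFU/mL = 47.1, so n ≥ 5.56.
First such tube: n = 6.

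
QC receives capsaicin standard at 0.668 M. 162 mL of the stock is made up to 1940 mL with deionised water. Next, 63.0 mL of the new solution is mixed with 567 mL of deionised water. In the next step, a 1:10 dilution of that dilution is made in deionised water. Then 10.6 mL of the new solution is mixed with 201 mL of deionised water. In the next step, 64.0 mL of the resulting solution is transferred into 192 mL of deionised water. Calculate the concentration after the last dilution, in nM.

Overall dilution factor = 11.98 × 10 × 10 × 19.96 × 4 = 9.56 × 10⁴.
0.668 M / 9.56 × 10⁴ = 6.99 × 10⁻⁶ M = 6990 nM.

6990 nM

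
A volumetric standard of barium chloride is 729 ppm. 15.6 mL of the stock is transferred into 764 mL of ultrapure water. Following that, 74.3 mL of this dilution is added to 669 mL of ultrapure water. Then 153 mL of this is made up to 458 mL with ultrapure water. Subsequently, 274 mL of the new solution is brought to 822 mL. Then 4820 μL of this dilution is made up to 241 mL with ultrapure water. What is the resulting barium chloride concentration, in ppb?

3.25 ppb

Overall dilution factor = 49.97 × 10.00 × 2.993 × 3 × 50 = 2.24 × 10⁵.
729 ppm / 2.24 × 10⁵ = 3.25 × 10⁻³ ppm = 3.25 ppb.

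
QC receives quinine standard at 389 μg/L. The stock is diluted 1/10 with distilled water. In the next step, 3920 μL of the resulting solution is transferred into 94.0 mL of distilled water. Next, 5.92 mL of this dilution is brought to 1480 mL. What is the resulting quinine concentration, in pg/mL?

6.23 pg/mL

Overall dilution factor = 10 × 24.98 × 250 = 6.24 × 10⁴.
389 μg/L / 6.24 × 10⁴ = 6.23 × 10⁻³ μg/L = 6.23 pg/mL.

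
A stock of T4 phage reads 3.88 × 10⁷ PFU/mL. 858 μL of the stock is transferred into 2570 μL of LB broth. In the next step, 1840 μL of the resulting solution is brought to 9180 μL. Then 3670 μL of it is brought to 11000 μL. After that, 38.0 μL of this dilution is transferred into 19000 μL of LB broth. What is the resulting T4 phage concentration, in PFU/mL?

1300 PFU/mL

Overall dilution factor = 3.995 × 4.989 × 2.997 × 501 = 2.99 × 10⁴.
3.88 × 10⁷ PFU/mL / 2.99 × 10⁴ = 1300 PFU/mL.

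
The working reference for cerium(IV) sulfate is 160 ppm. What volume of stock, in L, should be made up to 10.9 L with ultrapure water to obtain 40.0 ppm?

2.73 L

V₁ = C₂V₂/C₁ = 40.0 × 10.9 / 160 = 2.73 L.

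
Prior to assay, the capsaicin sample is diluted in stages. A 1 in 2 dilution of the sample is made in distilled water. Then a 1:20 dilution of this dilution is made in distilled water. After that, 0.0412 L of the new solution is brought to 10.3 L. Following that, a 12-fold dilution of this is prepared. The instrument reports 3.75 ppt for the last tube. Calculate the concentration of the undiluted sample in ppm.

0.450 ppm

Overall dilution factor = 2 × 20 × 250 × 12 = 1.20 × 10⁵.
Original = 3.75 ppt × 1.20 × 10⁵ = 4.50 × 10⁵ ppt = 0.450 ppm.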